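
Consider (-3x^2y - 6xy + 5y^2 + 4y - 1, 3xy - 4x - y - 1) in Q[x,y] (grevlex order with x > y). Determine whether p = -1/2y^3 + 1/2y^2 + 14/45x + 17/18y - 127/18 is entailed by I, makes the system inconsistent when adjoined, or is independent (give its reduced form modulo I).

Adjoining -1/2y^3 + 1/2y^2 + 14/45x + 17/18y - 127/18 makes the ideal the whole ring: the system is inconsistent.

First compute the reduced Gröbner basis of I by Buchberger's algorithm.
f_1 = -3x^2y - 6xy + 5y^2 + 4y - 1, LT = x^2y.
f_2 = 3xy - 4x - y - 1, LT = xy.

S(f_1,f_2): lcm = x^2y. S = 4/3x^2 + 7/3xy - 5/3y^2 + 1/3x - 4/3y + 1/3.
  leading term x^2: no divisor's leading term divides it; move 4/3x^2 to the remainder.
  leading term xy: subtract (7/9)·f_2 from 7/3xy - 5/3y^2 + 1/3x - 4/3y + 1/3 → -5/3y^2 + 31/9x - 5/9y + 10/9
  leading term y^2: no divisor's leading term divides it; move -5/3y^2 to the remainder.
  leading term x: no divisor's leading term divides it; move 31/9x to the remainder.
  leading term y: no divisor's leading term divides it; move -5/9y to the remainder.
  leading term 1: no divisor's leading term divides it; move 10/9 to the remainder.
  remainder 4/3x^2 - 5/3y^2 + 31/9x - 5/9y + 10/9 ≠ 0; add h_3 = 4/3x^2 - 5/3y^2 + 31/9x - 5/9y + 10/9 to the basis.

S(f_1,h_3): lcm = x^2y. S = 5/4y^3 - 7/12xy - 5/4y^2 - 13/6y + 1/3.
  leading term y^3: no divisor's leading term divides it; move 5/4y^3 to the remainder.
  leading term xy: subtract (-7/36)·f_2 from -7/12xy - 5/4y^2 - 13/6y + 1/3 → -5/4y^2 - 7/9x - 85/36y + 5/36
  leading term y^2: no divisor's leading term divides it; move -5/4y^2 to the remainder.
  leading term x: no divisor's leading term divides it; move -7/9x to the remainder.
  leading term y: no divisor's leading term divides it; move -85/36y to the remainder.
  leading term 1: no divisor's leading term divides it; move 5/36 to the remainder.
  remainder 5/4y^3 - 5/4y^2 - 7/9x - 85/36y + 5/36 ≠ 0; add h_4 = 5/4y^3 - 5/4y^2 - 7/9x - 85/36y + 5/36 to the basis.

The other S-polynomials (S(f_2,h_3), S(f_1,h_4), S(f_2,h_4), S(h_3,h_4)) all reduce to 0 modulo the current basis, so we have a Gröbner basis.
Inter-reduce: drop elements whose leading term is divisible by another's, tail-reduce, and make monic.
Reduced Gröbner basis: {y^3 - y^2 - 28/45x - 17/9y + 1/9, x^2 - 5/4y^2 + 31/12x - 5/12y + 5/6, xy - 4/3x - 1/3y - 1/3}.
Label its elements g_1 = y^3 - y^2 - 28/45x - 17/9y + 1/9, g_2 = x^2 - 5/4y^2 + 31/12x - 5/12y + 5/6, g_3 = xy - 4/3x - 1/3y - 1/3.

Reduce p = -1/2y^3 + 1/2y^2 + 14/45x + 17/18y - 127/18 modulo G:
  leading term y^3: subtract (-1/2)·g_1 from -1/2y^3 + 1/2y^2 + 14/45x + 17/18y - 127/18 → -7
  leading term 1: no divisor's leading term divides it; move -7 to the remainder.
  normal form = -7.
The normal form is nonzero, so p ∉ I. Since p minus its normal form lies in I, I + (p) = I + (r) where r = -7; decide whether this ideal is the whole ring.
Here r = -7 is a nonzero constant, hence a unit: 1 ∈ I + (p), the Gröbner basis of I + (p) is {1}, and the enlarged system has no common solution — adjoining p is inconsistent.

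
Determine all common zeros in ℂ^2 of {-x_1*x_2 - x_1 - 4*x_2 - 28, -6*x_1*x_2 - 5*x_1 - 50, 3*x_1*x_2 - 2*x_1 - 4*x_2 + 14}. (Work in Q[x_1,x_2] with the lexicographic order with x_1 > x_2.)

{(2, -5)}

Compute a lex Gröbner basis by Buchberger's algorithm.
f_1 = -x_1*x_2 - x_1 - 4*x_2 - 28, LT = x_1*x_2.
f_2 = -6*x_1*x_2 - 5*x_1 - 50, LT = x_1*x_2.
f_3 = 3*x_1*x_2 - 2*x_1 - 4*x_2 + 14, LT = x_1*x_2.

S(f_1,f_2): lcm = x_1*x_2. S = 1/6*x_1 + 4*x_2 + 59/3.
  leading term x_1: no divisor's leading term divides it; move 1/6*x_1 to the remainder.
  leading term x_2: no divisor's leading term divides it; move 4*x_2 to the remainder.
  leading term 1: no divisor's leading term divides it; move 59/3 to the remainder.
  remainder 1/6*x_1 + 4*x_2 + 59/3 ≠ 0; add h_4 = 1/6*x_1 + 4*x_2 + 59/3 to the basis.

S(f_1,f_3): lcm = x_1*x_2. S = 5/3*x_1 + 16/3*x_2 + 70/3.
  leading term x_1: subtract (10)·h_4 from 5/3*x_1 + 16/3*x_2 + 70/3 → -104/3*x_2 - 520/3
  leading term x_2: no divisor's leading term divides it; move -104/3*x_2 to the remainder.
  leading term 1: no divisor's leading term divides it; move -520/3 to the remainder.
  remainder -104/3*x_2 - 520/3 ≠ 0; add h_5 = -104/3*x_2 - 520/3 to the basis.

The other S-polynomials (S(f_2,f_3), S(f_1,h_4), S(f_2,h_4), S(f_3,h_4), S(f_1,h_5), S(f_2,h_5), S(f_3,h_5), S(h_4,h_5)) all reduce to 0 modulo the current basis, so we have a Gröbner basis.
Inter-reduce: drop elements whose leading term is divisible by another's, tail-reduce, and make monic.
Reduced Gröbner basis: {x_1 - 2, x_2 + 5}.

From the last basis element, x_2 + 5 = 0, so x_2 takes values in {-5}. Each choice, substituted upward through the basis, yields the corresponding point(s) of the solution set.
  x_2 = -5: the earlier basis element becomes x_1 - 2 = 0, giving x_1 = 2 — point (2, -5).
Substituting each solution back into the original system confirms all equations vanish.
Zero-dimensionality of the ideal guarantees finitely many solutions over ℂ.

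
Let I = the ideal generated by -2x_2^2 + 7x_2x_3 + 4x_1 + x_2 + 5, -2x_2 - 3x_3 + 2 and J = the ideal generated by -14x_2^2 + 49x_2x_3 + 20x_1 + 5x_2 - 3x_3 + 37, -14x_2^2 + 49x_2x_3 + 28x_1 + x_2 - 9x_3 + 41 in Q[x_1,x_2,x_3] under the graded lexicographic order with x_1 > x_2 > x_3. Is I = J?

Two ideals are equal iff their reduced Gröbner bases coincide (the reduced basis is unique for a fixed ordering).
Buchberger on the first generating set:
f_1 = -2x_2^2 + 7x_2x_3 + 4x_1 + x_2 + 5, LT = x_2^2.
f_2 = -2x_2 - 3x_3 + 2, LT = x_2.

S(f_1,f_2): lcm = x_2^2. S = -5x_2x_3 - 2x_1 + 1/2x_2 - 5/2.
  leading term x_2x_3: subtract (5/2x_3)·f_2 from -5x_2x_3 - 2x_1 + 1/2x_2 - 5/2 → 15/2x_3^2 - 2x_1 + 1/2x_2 - 5x_3 - 5/2
  leading term x_3^2: no divisor's leading term divides it; move 15/2x_3^2 to the remainder.
  leading term x_1: no divisor's leading term divides it; move -2x_1 to the remainder.
  leading term x_2: subtract (-1/4)·f_2 from 1/2x_2 - 5x_3 - 5/2 → -23/4x_3 - 2
  leading term x_3: no divisor's leading term divides it; move -23/4x_3 to the remainder.
  leading term 1: no divisor's leading term divides it; move -2 to the remainder.
  remainder 15/2x_3^2 - 2x_1 - 23/4x_3 - 2 ≠ 0; add g_3 = 15/2x_3^2 - 2x_1 - 23/4x_3 - 2 to the basis.

The other S-polynomials (S(f_1,g_3), S(f_2,g_3)) all reduce to 0 modulo the current basis, so we have a Gröbner basis.
Inter-reduce: drop elements whose leading term is divisible by another's, tail-reduce, and make monic.
Reduced Gröbner basis: {x_3^2 - 4/15x_1 - 23/30x_3 - 4/15, x_2 + 3/2x_3 - 1}.

Buchberger on the second generating set:
h_1 = -14x_2^2 + 49x_2x_3 + 20x_1 + 5x_2 - 3x_3 + 37, LT = x_2^2.
h_2 = -14x_2^2 + 49x_2x_3 + 28x_1 + x_2 - 9x_3 + 41, LT = x_2^2.

S(h_1,h_2): lcm = x_2^2. S = 4/7x_1 - 2/7x_2 - 3/7x_3 + 2/7.
  leading term x_1: no divisor's leading term divides it; move 4/7x_1 to the remainder.
  leading term x_2: no divisor's leading term divides it; move -2/7x_2 to the remainder.
  leading term x_3: no divisor's leading term divides it; move -3/7x_3 to the remainder.
  leading term 1: no divisor's leading term divides it; move 2/7 to the remainder.
  remainder 4/7x_1 - 2/7x_2 - 3/7x_3 + 2/7 ≠ 0; add k_3 = 4/7x_1 - 2/7x_2 - 3/7x_3 + 2/7 to the basis.

The other S-polynomials (S(h_1,k_3), S(h_2,k_3)) all reduce to 0 modulo the current basis, so we have a Gröbner basis.
Inter-reduce: drop elements whose leading term is divisible by another's, tail-reduce, and make monic.
Reduced Gröbner basis: {x_2^2 - 7/2x_2x_3 - 15/14x_2 - 6/7x_3 - 27/14, x_1 - 1/2x_2 - 3/4x_3 + 1/2}.

The bases are distinct; the ideals are different.

No, the ideals differ.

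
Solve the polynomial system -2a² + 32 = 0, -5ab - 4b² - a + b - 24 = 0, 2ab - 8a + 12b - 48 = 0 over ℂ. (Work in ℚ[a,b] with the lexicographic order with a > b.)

Compute a lex Gröbner basis by Buchberger's algorithm.
f_1 = -2a² + 32, LT = a².
f_2 = -5ab - a - 4b² + b - 24, LT = ab.
f_3 = 2ab - 8a + 12b - 48, LT = ab.

S(f_1,f_2): lcm = a²b. S = -⅕a² - ⅘ab² + ⅕ab - 24/5a - 16b.
  reduce S modulo (f_1, f_2, f_3):
  remainder -609/125a + 16/25b³ - 56/125b² - 1511/125b - 616/125 ≠ 0; add h_4 = -609/125a + 16/25b³ - 56/125b² - 1511/125b - 616/125 to the basis.

S(f_1,f_3): lcm = a²b. S = 4a² - 6ab + 24a - 16b.
  reduce S modulo (f_1, f_2, f_3, h_4):
  remainder 96/29b³ + 72/29b² - 2312/29b + 1952/29 ≠ 0; add h_5 = 96/29b³ + 72/29b² - 2312/29b + 1952/29 to the basis.

S(f_2,f_3): lcm = ab. S = 21/5a + ⅘b² - 31/5b + 144/5.
  reduce S modulo (f_1, f_2, f_3, h_4, h_5):
  remainder -10/3b + 40/3 ≠ 0; add h_6 = -10/3b + 40/3 to the basis.

The other S-polynomials (S(f_1,h_4), S(f_2,h_4), S(f_3,h_4), S(f_1,h_5), S(f_2,h_5), S(f_3,h_5), S(h_4,h_5), S(f_1,h_6), S(f_2,h_6), S(f_3,h_6), S(h_4,h_6), S(h_5,h_6)) all reduce to 0 modulo the current basis, so we have a Gröbner basis.
Inter-reduce: drop elements whose leading term is divisible by another's, tail-reduce, and make monic.
Reduced Gröbner basis: {a + 4, b - 4}.

Elimination: the polynomial b - 4 lies in the elimination ideal for b, so b ∈ {4}. For each such b, the remaining basis elements (now univariate) give the rest of the solution.
  b = 4: the earlier basis element becomes a + 4 = 0, giving a = -4 — point (-4, 4).

{(-4, 4)}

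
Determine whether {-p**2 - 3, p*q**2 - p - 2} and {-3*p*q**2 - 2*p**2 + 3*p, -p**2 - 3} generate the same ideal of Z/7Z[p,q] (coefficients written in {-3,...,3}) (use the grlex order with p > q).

Yes, the ideals are equal.

Since reduced Gröbner bases are canonical representatives of ideals under a given ordering, it suffices to compute and compare them.
Buchberger on the first generating set:
f_1 = -p**2 - 3, LT = p**2.
f_2 = p*q**2 - p - 2, LT = p*q**2.

S(f_1,f_2): lcm = p**2*q**2. S = p**2 + 3*q**2 + 2*p.
  leading term p**2: subtract (-1)·f_1 from p**2 + 3*q**2 + 2*p → 3*q**2 + 2*p - 3
  leading term q**2: no divisor's leading term divides it; move 3*q**2 to the remainder.
  leading term p: no divisor's leading term divides it; move 2*p to the remainder.
  leading term 1: no divisor's leading term divides it; move -3 to the remainder.
  remainder 3*q**2 + 2*p - 3 ≠ 0; add g_3 = 3*q**2 + 2*p - 3 to the basis.

The other S-polynomials (S(f_1,g_3), S(f_2,g_3)) all reduce to 0 modulo the current basis, so we have a Gröbner basis.
Inter-reduce: drop elements whose leading term is divisible by another's, tail-reduce, and make monic.
Reduced Gröbner basis: {p**2 + 3, q**2 + 3*p - 1}.

Buchberger on the second generating set:
h_1 = -3*p*q**2 - 2*p**2 + 3*p, LT = p*q**2.
h_2 = -p**2 - 3, LT = p**2.

S(h_1,h_2): lcm = p**2*q**2. S = 3*p**3 - p**2 - 3*q**2.
  leading term p**3: subtract (-3*p)·h_2 from 3*p**3 - p**2 - 3*q**2 → -p**2 - 3*q**2 - 2*p
  leading term p**2: subtract (1)·h_2 from -p**2 - 3*q**2 - 2*p → -3*q**2 - 2*p + 3
  leading term q**2: no divisor's leading term divides it; move -3*q**2 to the remainder.
  leading term p: no divisor's leading term divides it; move -2*p to the remainder.
  leading term 1: no divisor's leading term divides it; move 3 to the remainder.
  remainder -3*q**2 - 2*p + 3 ≠ 0; add k_3 = -3*q**2 - 2*p + 3 to the basis.

The other S-polynomials (S(h_1,k_3), S(h_2,k_3)) all reduce to 0 modulo the current basis, so we have a Gröbner basis.
Inter-reduce: drop elements whose leading term is divisible by another's, tail-reduce, and make monic.
Reduced Gröbner basis: {p**2 + 3, q**2 + 3*p - 1}.

The two bases agree; hence the ideals are identical.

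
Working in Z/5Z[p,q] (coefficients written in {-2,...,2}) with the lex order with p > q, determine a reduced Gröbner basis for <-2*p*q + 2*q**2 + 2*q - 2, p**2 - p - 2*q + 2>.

G = {p - q**3 + q**2 - q, q**4 - q**3 - q + 1}

Buchberger's algorithm terminates because the ascending chain of leading-term ideals stabilizes.

f_1 = -2*p*q + 2*q**2 + 2*q - 2, LT = p*q.
f_2 = p**2 - p - 2*q + 2, LT = p**2.

S(f_1,f_2): lcm = p**2*q. S = -p*q**2 + p + 2*q**2 - 2*q.
  leading term p*q**2: subtract (-2*q)·f_1 from -p*q**2 + p + 2*q**2 - 2*q → p - q**3 + q**2 - q
  leading term p: no divisor's leading term divides it; move p to the remainder.
  leading term q**3: no divisor's leading term divides it; move -q**3 to the remainder.
  leading term q**2: no divisor's leading term divides it; move q**2 to the remainder.
  leading term q: no divisor's leading term divides it; move -q to the remainder.
  remainder p - q**3 + q**2 - q ≠ 0; add g_3 = p - q**3 + q**2 - q to the basis.

S(f_1,g_3): lcm = p*q. S = q**4 - q**3 - q + 1.
  leading term q**4: no divisor's leading term divides it; move q**4 to the remainder.
  leading term q**3: no divisor's leading term divides it; move -q**3 to the remainder.
  leading term q: no divisor's leading term divides it; move -q to the remainder.
  leading term 1: no divisor's leading term divides it; move 1 to the remainder.
  remainder q**4 - q**3 - q + 1 ≠ 0; add g_4 = q**4 - q**3 - q + 1 to the basis.

The other S-polynomials (S(f_2,g_3), S(f_1,g_4), S(f_2,g_4), S(g_3,g_4)) all reduce to 0 modulo the current basis, so we have a Gröbner basis.
Inter-reduce: drop elements whose leading term is divisible by another's, tail-reduce, and make monic.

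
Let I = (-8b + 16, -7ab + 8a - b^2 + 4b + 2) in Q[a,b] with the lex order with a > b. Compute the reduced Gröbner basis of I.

G = {a - 1, b - 2}

f_1 = -8b + 16, LT = b.
f_2 = -7ab + 8a - b^2 + 4b + 2, LT = ab.

S(f_1,f_2): lcm = ab. S = -6/7a - 1/7b^2 + 4/7b + 2/7.
  reduce S modulo (f_1, f_2):
  remainder -6/7a + 6/7 ≠ 0; add g_3 = -6/7a + 6/7 to the basis.

The other S-polynomials (S(f_1,g_3), S(f_2,g_3)) all reduce to 0 modulo the current basis, so we have a Gröbner basis.
Inter-reduce: drop elements whose leading term is divisible by another's, tail-reduce, and make monic.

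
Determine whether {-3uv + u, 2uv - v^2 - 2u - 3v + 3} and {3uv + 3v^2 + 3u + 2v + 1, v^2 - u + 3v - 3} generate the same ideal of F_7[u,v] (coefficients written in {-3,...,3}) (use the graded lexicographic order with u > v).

No, the ideals differ.

For a fixed monomial order, each ideal has a unique reduced Gröbner basis; comparing bases decides equality.
Buchberger on the first generating set:
f_1 = -3uv + u, LT = uv.
f_2 = 2uv - v^2 - 2u - 3v + 3, LT = uv.

S(f_1,f_2): lcm = uv. S = -3v^2 + 3u - 2v + 2.
  reduce S modulo (f_1, f_2):
  remainder -3v^2 + 3u - 2v + 2 ≠ 0; add g_3 = -3v^2 + 3u - 2v + 2 to the basis.

S(f_1,g_3): lcm = uv^2. S = u^2 - uv + 3u.
  reduce S modulo (f_1, f_2, g_3):
  remainder u^2 - 2u ≠ 0; add g_4 = u^2 - 2u to the basis.

The other S-polynomials (S(f_2,g_3), S(f_1,g_4), S(f_2,g_4), S(g_3,g_4)) all reduce to 0 modulo the current basis, so we have a Gröbner basis.
Inter-reduce: drop elements whose leading term is divisible by another's, tail-reduce, and make monic.
Reduced Gröbner basis: {u^2 - 2u, uv + 2u, v^2 - u + 3v - 3}.

Buchberger on the second generating set:
h_1 = 3uv + 3v^2 + 3u + 2v + 1, LT = uv.
h_2 = v^2 - u + 3v - 3, LT = v^2.

S(h_1,h_2): lcm = uv^2. S = v^3 + u^2 - 2uv + 3v^2 + 3u - 2v.
  reduce S modulo (h_1, h_2):
  remainder u^2 - 2u + v + 1 ≠ 0; add k_3 = u^2 - 2u + v + 1 to the basis.

The other S-polynomials (S(h_1,k_3), S(h_2,k_3)) all reduce to 0 modulo the current basis, so we have a Gröbner basis.
Inter-reduce: drop elements whose leading term is divisible by another's, tail-reduce, and make monic.
Reduced Gröbner basis: {u^2 - 2u + v + 1, uv + 2u + 1, v^2 - u + 3v - 3}.

These differ, so the ideals are not equal.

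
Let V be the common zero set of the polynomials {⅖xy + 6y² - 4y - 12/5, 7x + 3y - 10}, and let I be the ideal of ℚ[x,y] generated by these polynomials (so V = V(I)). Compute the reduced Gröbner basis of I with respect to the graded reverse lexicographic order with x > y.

G = {y² - 10/17y - 7/17, x + 3/7y - 10/7}

f_1 = ⅖xy + 6y² - 4y - 12/5, LT = xy.
f_2 = 7x + 3y - 10, LT = x.

S(f_1,f_2): lcm = xy. S = 102/7y² - 60/7y - 6.
  leading term y²: no divisor's leading term divides it; move 102/7y² to the remainder.
  leading term y: no divisor's leading term divides it; move -60/7y to the remainder.
  leading term 1: no divisor's leading term divides it; move -6 to the remainder.
  remainder 102/7y² - 60/7y - 6 ≠ 0; add g_3 = 102/7y² - 60/7y - 6 to the basis.

The other S-polynomials (S(f_1,g_3), S(f_2,g_3)) all reduce to 0 modulo the current basis, so we have a Gröbner basis.
Inter-reduce: drop elements whose leading term is divisible by another's, tail-reduce, and make monic.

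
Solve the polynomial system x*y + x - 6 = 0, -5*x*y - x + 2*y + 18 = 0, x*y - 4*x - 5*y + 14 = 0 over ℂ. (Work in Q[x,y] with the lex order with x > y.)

{(2, 2)}

Compute a lex Gröbner basis by Buchberger's algorithm.
f_1 = x*y + x - 6, LT = x*y.
f_2 = -5*x*y - x + 2*y + 18, LT = x*y.
f_3 = x*y - 4*x - 5*y + 14, LT = x*y.

S(f_1,f_2): lcm = x*y. S = 4/5*x + 2/5*y - 12/5.
  leading term x: no divisor's leading term divides it; move 4/5*x to the remainder.
  leading term y: no divisor's leading term divides it; move 2/5*y to the remainder.
  leading term 1: no divisor's leading term divides it; move -12/5 to the remainder.
  remainder 4/5*x + 2/5*y - 12/5 ≠ 0; add h_4 = 4/5*x + 2/5*y - 12/5 to the basis.

S(f_1,f_3): lcm = x*y. S = 5*x + 5*y - 20.
  leading term x: subtract (25/4)·h_4 from 5*x + 5*y - 20 → 5/2*y - 5
  leading term y: no divisor's leading term divides it; move 5/2*y to the remainder.
  leading term 1: no divisor's leading term divides it; move -5 to the remainder.
  remainder 5/2*y - 5 ≠ 0; add h_5 = 5/2*y - 5 to the basis.

The other S-polynomials (S(f_2,f_3), S(f_1,h_4), S(f_2,h_4), S(f_3,h_4), S(f_1,h_5), S(f_2,h_5), S(f_3,h_5), S(h_4,h_5)) all reduce to 0 modulo the current basis, so we have a Gröbner basis.
Inter-reduce: drop elements whose leading term is divisible by another's, tail-reduce, and make monic.
Reduced Gröbner basis: {x - 2, y - 2}.

A lex Gröbner basis eliminates variables successively. Here y - 2 depends only on y, with roots {2}; lifting each root through the earlier basis elements recovers the full solutions.
  y = 2: the earlier basis element becomes x - 2 = 0, giving x = 2 — point (2, 2).
Each listed point satisfies every original equation (direct substitution).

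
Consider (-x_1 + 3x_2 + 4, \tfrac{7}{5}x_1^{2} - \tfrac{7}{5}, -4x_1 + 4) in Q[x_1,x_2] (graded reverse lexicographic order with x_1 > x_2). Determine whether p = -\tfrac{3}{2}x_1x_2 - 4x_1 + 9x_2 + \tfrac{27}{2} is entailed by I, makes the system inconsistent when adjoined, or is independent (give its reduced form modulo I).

Adjoining -\tfrac{3}{2}x_1x_2 - 4x_1 + 9x_2 + \tfrac{27}{2} makes the ideal the whole ring: the system is inconsistent.

First compute the reduced Gröbner basis of I by Buchberger's algorithm.
f_1 = -x_1 + 3x_2 + 4, LT = x_1.
f_2 = \tfrac{7}{5}x_1^{2} - \tfrac{7}{5}, LT = x_1^{2}.
f_3 = -4x_1 + 4, LT = x_1.

S(f_1,f_2): lcm = x_1^{2}. S = -3x_1x_2 - 4x_1 + 1.
  reduce S modulo (f_1, f_2, f_3):
  remainder -9x_2^{2} - 24x_2 - 15 ≠ 0; add h_4 = -9x_2^{2} - 24x_2 - 15 to the basis.

S(f_1,f_3): lcm = x_1. S = -3x_2 - 3.
  reduce S modulo (f_1, f_2, f_3, h_4):
  remainder -3x_2 - 3 ≠ 0; add h_5 = -3x_2 - 3 to the basis.

The other S-polynomials (S(f_2,f_3), S(f_1,h_4), S(f_2,h_4), S(f_3,h_4), S(f_1,h_5), S(f_2,h_5), S(f_3,h_5), S(h_4,h_5)) all reduce to 0 modulo the current basis, so we have a Gröbner basis.
Inter-reduce: drop elements whose leading term is divisible by another's, tail-reduce, and make monic.
Reduced Gröbner basis: {x_1 - 1, x_2 + 1}.
Label its elements g_1 = x_1 - 1, g_2 = x_2 + 1.

Reduce p = -\tfrac{3}{2}x_1x_2 - 4x_1 + 9x_2 + \tfrac{27}{2} modulo G:
  leading term x_1x_2: subtract (-\tfrac{3}{2}x_2)·g_1 from -\tfrac{3}{2}x_1x_2 - 4x_1 + 9x_2 + \tfrac{27}{2} → -4x_1 + \tfrac{15}{2}x_2 + \tfrac{27}{2}
  leading term x_1: subtract (-4)·g_1 from -4x_1 + \tfrac{15}{2}x_2 + \tfrac{27}{2} → \tfrac{15}{2}x_2 + \tfrac{19}{2}
  leading term x_2: subtract (\tfrac{15}{2})·g_2 from \tfrac{15}{2}x_2 + \tfrac{19}{2} → 2
  leading term 1: no divisor's leading term divides it; move 2 to the remainder.
  normal form = 2.
The normal form is nonzero, so p ∉ I. Since p minus its normal form lies in I, I + (p) = I + (r) where r = 2; decide whether this ideal is the whole ring.
Here r = 2 is a nonzero constant, hence a unit: 1 ∈ I + (p), the Gröbner basis of I + (p) is {1}, and the enlarged system has no common solution — adjoining p is inconsistent.

The remainder on division by a Gröbner basis is unique — it is the normal form.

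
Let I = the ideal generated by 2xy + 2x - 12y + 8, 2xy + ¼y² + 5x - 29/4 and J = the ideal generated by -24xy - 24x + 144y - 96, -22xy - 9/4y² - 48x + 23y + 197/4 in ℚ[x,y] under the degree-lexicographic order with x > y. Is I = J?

Equality of ideals is decidable: compute both reduced Gröbner bases (unique for the ordering) and check whether they agree.
Buchberger on the first generating set:
f_1 = 2xy + 2x - 12y + 8, LT = xy.
f_2 = 2xy + ¼y² + 5x - 29/4, LT = xy.

S(f_1,f_2): lcm = xy. S = -⅛y² - 3/2x - 6y + 61/8.
  reduce S modulo (f_1, f_2):
  remainder -⅛y² - 3/2x - 6y + 61/8 ≠ 0; add g_3 = -⅛y² - 3/2x - 6y + 61/8 to the basis.

S(f_1,g_3): lcm = xy². S = -12x² - 47xy - 6y² + 61x + 4y.
  reduce S modulo (f_1, f_2, g_3):
  remainder -12x² + 180x + 10y - 178 ≠ 0; add g_4 = -12x² + 180x + 10y - 178 to the basis.

The other S-polynomials (S(f_2,g_3), S(f_1,g_4), S(f_2,g_4), S(g_3,g_4)) all reduce to 0 modulo the current basis, so we have a Gröbner basis.
Inter-reduce: drop elements whose leading term is divisible by another's, tail-reduce, and make monic.
Reduced Gröbner basis: {x² - 15x - ⅚y + 89/6, xy + x - 6y + 4, y² + 12x + 48y - 61}.

Buchberger on the second generating set:
h_1 = -24xy - 24x + 144y - 96, LT = xy.
h_2 = -22xy - 9/4y² - 48x + 23y + 197/4, LT = xy.

S(h_1,h_2): lcm = xy. S = -9/88y² - 13/11x - 109/22y + 549/88.
  reduce S modulo (h_1, h_2):
  remainder -9/88y² - 13/11x - 109/22y + 549/88 ≠ 0; add k_3 = -9/88y² - 13/11x - 109/22y + 549/88 to the basis.

S(h_1,k_3): lcm = xy². S = -104/9x² - 427/9xy - 6y² + 61x + 4y.
  reduce S modulo (h_1, h_2, k_3):
  remainder -104/9x² + 1600/9x + 10y - 1586/9 ≠ 0; add k_4 = -104/9x² + 1600/9x + 10y - 1586/9 to the basis.

The other S-polynomials (S(h_2,k_3), S(h_1,k_4), S(h_2,k_4), S(k_3,k_4)) all reduce to 0 modulo the current basis, so we have a Gröbner basis.
Inter-reduce: drop elements whose leading term is divisible by another's, tail-reduce, and make monic.
Reduced Gröbner basis: {x² - 200/13x - 45/52y + 61/4, xy + x - 6y + 4, y² + 104/9x + 436/9y - 61}.

The bases are distinct; the ideals are different.

No, the ideals differ.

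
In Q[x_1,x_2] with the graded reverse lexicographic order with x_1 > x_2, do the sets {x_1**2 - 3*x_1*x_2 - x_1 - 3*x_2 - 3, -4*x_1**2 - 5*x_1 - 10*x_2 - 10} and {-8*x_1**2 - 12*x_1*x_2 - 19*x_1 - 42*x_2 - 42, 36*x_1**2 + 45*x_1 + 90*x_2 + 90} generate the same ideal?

Yes, the ideals are equal.

Two ideals are equal iff their reduced Gröbner bases coincide (the reduced basis is unique for a fixed ordering).
Buchberger on the first generating set:
f_1 = x_1**2 - 3*x_1*x_2 - x_1 - 3*x_2 - 3, LT = x_1**2.
f_2 = -4*x_1**2 - 5*x_1 - 10*x_2 - 10, LT = x_1**2.

S(f_1,f_2): lcm = x_1**2. S = -3*x_1*x_2 - 9/4*x_1 - 11/2*x_2 - 11/2.
  leading term x_1*x_2: no divisor's leading term divides it; move -3*x_1*x_2 to the remainder.
  leading term x_1: no divisor's leading term divides it; move -9/4*x_1 to the remainder.
  leading term x_2: no divisor's leading term divides it; move -11/2*x_2 to the remainder.
  leading term 1: no divisor's leading term divides it; move -11/2 to the remainder.
  remainder -3*x_1*x_2 - 9/4*x_1 - 11/2*x_2 - 11/2 ≠ 0; add g_3 = -3*x_1*x_2 - 9/4*x_1 - 11/2*x_2 - 11/2 to the basis.

S(f_1,g_3): lcm = x_1**2*x_2. S = -3*x_1*x_2**2 - 3/4*x_1**2 - 17/6*x_1*x_2 - 3*x_2**2 - 11/6*x_1 - 3*x_2.
  leading term x_1*x_2**2: subtract (x_2)·g_3 from -3*x_1*x_2**2 - 3/4*x_1**2 - 17/6*x_1*x_2 - 3*x_2**2 - 11/6*x_1 - 3*x_2 → -3/4*x_1**2 - 7/12*x_1*x_2 + 5/2*x_2**2 - 11/6*x_1 + 5/2*x_2
  leading term x_1**2: subtract (-3/4)·f_1 from -3/4*x_1**2 - 7/12*x_1*x_2 + 5/2*x_2**2 - 11/6*x_1 + 5/2*x_2 → -17/6*x_1*x_2 + 5/2*x_2**2 - 31/12*x_1 + 1/4*x_2 - 9/4
  leading term x_1*x_2: subtract (17/18)·g_3 from -17/6*x_1*x_2 + 5/2*x_2**2 - 31/12*x_1 + 1/4*x_2 - 9/4 → 5/2*x_2**2 - 11/24*x_1 + 49/9*x_2 + 53/18
  leading term x_2**2: no divisor's leading term divides it; move 5/2*x_2**2 to the remainder.
  leading term x_1: no divisor's leading term divides it; move -11/24*x_1 to the remainder.
  leading term x_2: no divisor's leading term divides it; move 49/9*x_2 to the remainder.
  leading term 1: no divisor's leading term divides it; move 53/18 to the remainder.
  remainder 5/2*x_2**2 - 11/24*x_1 + 49/9*x_2 + 53/18 ≠ 0; add g_4 = 5/2*x_2**2 - 11/24*x_1 + 49/9*x_2 + 53/18 to the basis.

S(f_2,g_3): lcm = x_1**2*x_2. S = -3/4*x_1**2 - 7/12*x_1*x_2 + 5/2*x_2**2 - 11/6*x_1 + 5/2*x_2.
  leading term x_1**2: subtract (-3/4)·f_1 from -3/4*x_1**2 - 7/12*x_1*x_2 + 5/2*x_2**2 - 11/6*x_1 + 5/2*x_2 → -17/6*x_1*x_2 + 5/2*x_2**2 - 31/12*x_1 + 1/4*x_2 - 9/4
  leading term x_1*x_2: subtract (17/18)·g_3 from -17/6*x_1*x_2 + 5/2*x_2**2 - 31/12*x_1 + 1/4*x_2 - 9/4 → 5/2*x_2**2 - 11/24*x_1 + 49/9*x_2 + 53/18
  leading term x_2**2: subtract (1)·g_4 from 5/2*x_2**2 - 11/24*x_1 + 49/9*x_2 + 53/18 → 0
  remainder 0.

S(f_1,g_4): leading monomials are coprime, so the S-polynomial reduces to 0 (Buchberger's first criterion).
S(f_2,g_4): leading monomials are coprime, so the S-polynomial reduces to 0 (Buchberger's first criterion).
S(g_3,g_4): lcm = x_1*x_2**2. S = 11/60*x_1**2 - 257/180*x_1*x_2 + 11/6*x_2**2 - 53/45*x_1 + 11/6*x_2.
  leading term x_1**2: subtract (11/60)·f_1 from 11/60*x_1**2 - 257/180*x_1*x_2 + 11/6*x_2**2 - 53/45*x_1 + 11/6*x_2 → -79/90*x_1*x_2 + 11/6*x_2**2 - 179/180*x_1 + 143/60*x_2 + 11/20
  leading term x_1*x_2: subtract (79/270)·g_3 from -79/90*x_1*x_2 + 11/6*x_2**2 - 179/180*x_1 + 143/60*x_2 + 11/20 → 11/6*x_2**2 - 121/360*x_1 + 539/135*x_2 + 583/270
  leading term x_2**2: subtract (11/15)·g_4 from 11/6*x_2**2 - 121/360*x_1 + 539/135*x_2 + 583/270 → 0
  remainder 0.

Every S-polynomial of the final basis reduces to 0, so we have a Gröbner basis.
Inter-reduce: drop elements whose leading term is divisible by another's, tail-reduce, and make monic.
Reduced Gröbner basis: {x_1**2 + 5/4*x_1 + 5/2*x_2 + 5/2, x_1*x_2 + 3/4*x_1 + 11/6*x_2 + 11/6, x_2**2 - 11/60*x_1 + 98/45*x_2 + 53/45}.

Buchberger on the second generating set:
h_1 = -8*x_1**2 - 12*x_1*x_2 - 19*x_1 - 42*x_2 - 42, LT = x_1**2.
h_2 = 36*x_1**2 + 45*x_1 + 90*x_2 + 90, LT = x_1**2.

S(h_1,h_2): lcm = x_1**2. S = 3/2*x_1*x_2 + 9/8*x_1 + 11/4*x_2 + 11/4.
  leading term x_1*x_2: no divisor's leading term divides it; move 3/2*x_1*x_2 to the remainder.
  leading term x_1: no divisor's leading term divides it; move 9/8*x_1 to the remainder.
  leading term x_2: no divisor's leading term divides it; move 11/4*x_2 to the remainder.
  leading term 1: no divisor's leading term divides it; move 11/4 to the remainder.
  remainder 3/2*x_1*x_2 + 9/8*x_1 + 11/4*x_2 + 11/4 ≠ 0; add k_3 = 3/2*x_1*x_2 + 9/8*x_1 + 11/4*x_2 + 11/4 to the basis.

S(h_1,k_3): lcm = x_1**2*x_2. S = 3/2*x_1*x_2**2 - 3/4*x_1**2 + 13/24*x_1*x_2 + 21/4*x_2**2 - 11/6*x_1 + 21/4*x_2.
  leading term x_1*x_2**2: subtract (x_2)·k_3 from 3/2*x_1*x_2**2 - 3/4*x_1**2 + 13/24*x_1*x_2 + 21/4*x_2**2 - 11/6*x_1 + 21/4*x_2 → -3/4*x_1**2 - 7/12*x_1*x_2 + 5/2*x_2**2 - 11/6*x_1 + 5/2*x_2
  leading term x_1**2: subtract (3/32)·h_1 from -3/4*x_1**2 - 7/12*x_1*x_2 + 5/2*x_2**2 - 11/6*x_1 + 5/2*x_2 → 13/24*x_1*x_2 + 5/2*x_2**2 - 5/96*x_1 + 103/16*x_2 + 63/16
  leading term x_1*x_2: subtract (13/36)·k_3 from 13/24*x_1*x_2 + 5/2*x_2**2 - 5/96*x_1 + 103/16*x_2 + 63/16 → 5/2*x_2**2 - 11/24*x_1 + 49/9*x_2 + 53/18
  leading term x_2**2: no divisor's leading term divides it; move 5/2*x_2**2 to the remainder.
  leading term x_1: no divisor's leading term divides it; move -11/24*x_1 to the remainder.
  leading term x_2: no divisor's leading term divides it; move 49/9*x_2 to the remainder.
  leading term 1: no divisor's leading term divides it; move 53/18 to the remainder.
  remainder 5/2*x_2**2 - 11/24*x_1 + 49/9*x_2 + 53/18 ≠ 0; add k_4 = 5/2*x_2**2 - 11/24*x_1 + 49/9*x_2 + 53/18 to the basis.

S(h_2,k_3): lcm = x_1**2*x_2. S = -3/4*x_1**2 - 7/12*x_1*x_2 + 5/2*x_2**2 - 11/6*x_1 + 5/2*x_2.
  leading term x_1**2: subtract (3/32)·h_1 from -3/4*x_1**2 - 7/12*x_1*x_2 + 5/2*x_2**2 - 11/6*x_1 + 5/2*x_2 → 13/24*x_1*x_2 + 5/2*x_2**2 - 5/96*x_1 + 103/16*x_2 + 63/16
  leading term x_1*x_2: subtract (13/36)·k_3 from 13/24*x_1*x_2 + 5/2*x_2**2 - 5/96*x_1 + 103/16*x_2 + 63/16 → 5/2*x_2**2 - 11/24*x_1 + 49/9*x_2 + 53/18
  leading term x_2**2: subtract (1)·k_4 from 5/2*x_2**2 - 11/24*x_1 + 49/9*x_2 + 53/18 → 0
  remainder 0.

S(h_1,k_4): leading monomials are coprime, so the S-polynomial reduces to 0 (Buchberger's first criterion).
S(h_2,k_4): leading monomials are coprime, so the S-polynomial reduces to 0 (Buchberger's first criterion).
S(k_3,k_4): lcm = x_1*x_2**2. S = 11/60*x_1**2 - 257/180*x_1*x_2 + 11/6*x_2**2 - 53/45*x_1 + 11/6*x_2.
  leading term x_1**2: subtract (-11/480)·h_1 from 11/60*x_1**2 - 257/180*x_1*x_2 + 11/6*x_2**2 - 53/45*x_1 + 11/6*x_2 → -613/360*x_1*x_2 + 11/6*x_2**2 - 2323/1440*x_1 + 209/240*x_2 - 77/80
  leading term x_1*x_2: subtract (-613/540)·k_3 from -613/360*x_1*x_2 + 11/6*x_2**2 - 2323/1440*x_1 + 209/240*x_2 - 77/80 → 11/6*x_2**2 - 121/360*x_1 + 539/135*x_2 + 583/270
  leading term x_2**2: subtract (11/15)·k_4 from 11/6*x_2**2 - 121/360*x_1 + 539/135*x_2 + 583/270 → 0
  remainder 0.

Every S-polynomial of the final basis reduces to 0, so we have a Gröbner basis.
Inter-reduce: drop elements whose leading term is divisible by another's, tail-reduce, and make monic.
Reduced Gröbner basis: {x_1**2 + 5/4*x_1 + 5/2*x_2 + 5/2, x_1*x_2 + 3/4*x_1 + 11/6*x_2 + 11/6, x_2**2 - 11/60*x_1 + 98/45*x_2 + 53/45}.

Same reduced basis, so the two generating sets span the same ideal.
The choice of monomial ordering does not affect the verdict — as long as both bases are computed under the same ordering, their equality decides ideal equality.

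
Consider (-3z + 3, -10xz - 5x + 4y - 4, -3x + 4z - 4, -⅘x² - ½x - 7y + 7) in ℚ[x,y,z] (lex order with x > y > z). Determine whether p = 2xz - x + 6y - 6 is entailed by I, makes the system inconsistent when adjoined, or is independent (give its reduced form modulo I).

2xz - x + 6y - 6 lies in I (it reduces to 0).

First compute the reduced Gröbner basis of I by Buchberger's algorithm.
f_1 = -3z + 3, LT = z.
f_2 = -10xz - 5x + 4y - 4, LT = xz.
f_3 = -3x + 4z - 4, LT = x.
f_4 = -⅘x² - ½x - 7y + 7, LT = x².

S(f_1,f_2): lcm = xz. S = -3/2x + ⅖y - ⅖.
  leading term x: subtract (½)·f_3 from -3/2x + ⅖y - ⅖ → ⅖y - 2z + 8/5
  leading term y: no divisor's leading term divides it; move ⅖y to the remainder.
  leading term z: subtract (⅔)·f_1 from -2z + 8/5 → -⅖
  leading term 1: no divisor's leading term divides it; move -⅖ to the remainder.
  remainder ⅖y - ⅖ ≠ 0; add h_5 = ⅖y - ⅖ to the basis.

The other S-polynomials (S(f_1,f_3), S(f_1,f_4), S(f_2,f_3), S(f_2,f_4), S(f_3,f_4), S(f_1,h_5), S(f_2,h_5), S(f_3,h_5), S(f_4,h_5)) all reduce to 0 modulo the current basis, so we have a Gröbner basis.
Inter-reduce: drop elements whose leading term is divisible by another's, tail-reduce, and make monic.
Reduced Gröbner basis: {x, y - 1, z - 1}.
Label its elements g_1 = x, g_2 = y - 1, g_3 = z - 1.

Reduce p = 2xz - x + 6y - 6 modulo G:
  leading term xz: subtract (2z)·g_1 from 2xz - x + 6y - 6 → -x + 6y - 6
  leading term x: subtract (-1)·g_1 from -x + 6y - 6 → 6y - 6
  leading term y: subtract (6)·g_2 from 6y - 6 → 0
  normal form = 0.
Since the normal form is 0, p ∈ I.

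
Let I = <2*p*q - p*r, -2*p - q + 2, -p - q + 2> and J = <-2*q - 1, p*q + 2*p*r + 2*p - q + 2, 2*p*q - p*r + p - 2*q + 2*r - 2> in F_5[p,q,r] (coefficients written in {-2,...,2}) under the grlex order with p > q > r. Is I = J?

No, the ideals differ.

Equality of ideals is decidable: compute both reduced Gröbner bases (unique for the ordering) and check whether they agree.
Buchberger on the first generating set:
f_1 = 2*p*q - p*r, LT = p*q.
f_2 = -2*p - q + 2, LT = p.
f_3 = -p - q + 2, LT = p.

S(f_1,f_2): lcm = p*q. S = 2*p*r + 2*q**2 + q.
  leading term p*r: subtract (-r)·f_2 from 2*p*r + 2*q**2 + q → 2*q**2 - q*r + q + 2*r
  leading term q**2: no divisor's leading term divides it; move 2*q**2 to the remainder.
  leading term q*r: no divisor's leading term divides it; move -q*r to the remainder.
  leading term q: no divisor's leading term divides it; move q to the remainder.
  leading term r: no divisor's leading term divides it; move 2*r to the remainder.
  remainder 2*q**2 - q*r + q + 2*r ≠ 0; add g_4 = 2*q**2 - q*r + q + 2*r to the basis.

S(f_1,f_3): lcm = p*q. S = 2*p*r - q**2 + 2*q.
  leading term p*r: subtract (-r)·f_2 from 2*p*r - q**2 + 2*q → -q**2 - q*r + 2*q + 2*r
  leading term q**2: subtract (2)·g_4 from -q**2 - q*r + 2*q + 2*r → q*r - 2*r
  leading term q*r: no divisor's leading term divides it; move q*r to the remainder.
  leading term r: no divisor's leading term divides it; move -2*r to the remainder.
  remainder q*r - 2*r ≠ 0; add g_5 = q*r - 2*r to the basis.

S(f_2,f_3): lcm = p. S = 2*q + 1.
  leading term q: no divisor's leading term divides it; move 2*q to the remainder.
  leading term 1: no divisor's leading term divides it; move 1 to the remainder.
  remainder 2*q + 1 ≠ 0; add g_6 = 2*q + 1 to the basis.

The other S-polynomials (S(f_1,g_4), S(f_2,g_4), S(f_3,g_4), S(f_1,g_5), S(f_2,g_5), S(f_3,g_5), S(g_4,g_5), S(f_1,g_6), S(f_2,g_6), S(f_3,g_6), S(g_4,g_6), S(g_5,g_6)) all reduce to 0 modulo the current basis, so we have a Gröbner basis.
Inter-reduce: drop elements whose leading term is divisible by another's, tail-reduce, and make monic.
Reduced Gröbner basis: {p, q - 2}.

Buchberger on the second generating set:
h_1 = -2*q - 1, LT = q.
h_2 = p*q + 2*p*r + 2*p - q + 2, LT = p*q.
h_3 = 2*p*q - p*r + p - 2*q + 2*r - 2, LT = p*q.

S(h_1,h_2): lcm = p*q. S = -2*p*r + p + q - 2.
  leading term p*r: no divisor's leading term divides it; move -2*p*r to the remainder.
  leading term p: no divisor's leading term divides it; move p to the remainder.
  leading term q: subtract (2)·h_1 from q - 2 → 0
  remainder -2*p*r + p ≠ 0; add k_4 = -2*p*r + p to the basis.

S(h_1,h_3): lcm = p*q. S = -2*p*r + q - r + 1.
  leading term p*r: subtract (1)·k_4 from -2*p*r + q - r + 1 → -p + q - r + 1
  leading term p: no divisor's leading term divides it; move -p to the remainder.
  leading term q: subtract (2)·h_1 from q - r + 1 → -r - 2
  leading term r: no divisor's leading term divides it; move -r to the remainder.
  leading term 1: no divisor's leading term divides it; move -2 to the remainder.
  remainder -p - r - 2 ≠ 0; add k_5 = -p - r - 2 to the basis.

S(h_3,k_4): lcm = p*q*r. S = 2*p*r**2 - 2*p*q - 2*p*r - q*r + r**2 - r.
  leading term p*r**2: subtract (-r)·k_4 from 2*p*r**2 - 2*p*q - 2*p*r - q*r + r**2 - r → -2*p*q - p*r - q*r + r**2 - r
  leading term p*q: subtract (p)·h_1 from -2*p*q - p*r - q*r + r**2 - r → -p*r - q*r + r**2 + p - r
  leading term p*r: subtract (-2)·k_4 from -p*r - q*r + r**2 + p - r → -q*r + r**2 - 2*p - r
  leading term q*r: subtract (-2*r)·h_1 from -q*r + r**2 - 2*p - r → r**2 - 2*p + 2*r
  leading term r**2: no divisor's leading term divides it; move r**2 to the remainder.
  leading term p: subtract (2)·k_5 from -2*p + 2*r → -r - 1
  leading term r: no divisor's leading term divides it; move -r to the remainder.
  leading term 1: no divisor's leading term divides it; move -1 to the remainder.
  remainder r**2 - r - 1 ≠ 0; add k_6 = r**2 - r - 1 to the basis.

The other S-polynomials (S(h_2,h_3), S(h_1,k_4), S(h_2,k_4), S(h_1,k_5), S(h_2,k_5), S(h_3,k_5), S(k_4,k_5), S(h_1,k_6), S(h_2,k_6), S(h_3,k_6), S(k_4,k_6), S(k_5,k_6)) all reduce to 0 modulo the current basis, so we have a Gröbner basis.
Inter-reduce: drop elements whose leading term is divisible by another's, tail-reduce, and make monic.
Reduced Gröbner basis: {r**2 - r - 1, p + r + 2, q - 2}.

These differ, so the ideals are not equal.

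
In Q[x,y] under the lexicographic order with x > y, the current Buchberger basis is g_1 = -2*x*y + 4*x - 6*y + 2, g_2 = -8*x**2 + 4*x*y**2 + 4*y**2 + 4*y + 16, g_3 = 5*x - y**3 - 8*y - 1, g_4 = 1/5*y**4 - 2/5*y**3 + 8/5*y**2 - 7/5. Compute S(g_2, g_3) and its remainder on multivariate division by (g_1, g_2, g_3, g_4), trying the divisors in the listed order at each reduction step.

S(g_2, g_3) = 1/5*x*y**3 - 1/2*x*y**2 + 8/5*x*y + 1/5*x - 1/2*y**2 - 1/2*y - 2; remainder on division = 0.

lcm(LM(g_2), LM(g_3)) = x**2.
S = (lcm/LT(g_2))·g_2 − (lcm/LT(g_3))·g_3 = 1/5*x*y**3 - 1/2*x*y**2 + 8/5*x*y + 1/5*x - 1/2*y**2 - 1/2*y - 2.
Reduce S modulo (g_1, g_2, g_3, g_4) in that order:
  leading term x*y**3: subtract (-1/10*y**2)·g_1 from 1/5*x*y**3 - 1/2*x*y**2 + 8/5*x*y + 1/5*x - 1/2*y**2 - 1/2*y - 2 → -1/10*x*y**2 + 8/5*x*y + 1/5*x - 3/5*y**3 - 3/10*y**2 - 1/2*y - 2
  leading term x*y**2: subtract (1/20*y)·g_1 from -1/10*x*y**2 + 8/5*x*y + 1/5*x - 3/5*y**3 - 3/10*y**2 - 1/2*y - 2 → 7/5*x*y + 1/5*x - 3/5*y**3 - 3/5*y - 2
  leading term x*y: subtract (-7/10)·g_1 from 7/5*x*y + 1/5*x - 3/5*y**3 - 3/5*y - 2 → 3*x - 3/5*y**3 - 24/5*y - 3/5
  leading term x: subtract (3/5)·g_3 from 3*x - 3/5*y**3 - 24/5*y - 3/5 → 0
The remainder is 0, so this S-polynomial contributes no new basis element.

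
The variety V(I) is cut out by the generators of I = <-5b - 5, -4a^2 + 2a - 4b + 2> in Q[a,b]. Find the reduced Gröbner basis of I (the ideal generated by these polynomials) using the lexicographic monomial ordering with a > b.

f_1 = -5b - 5, LT = b.
f_2 = -4a^2 + 2a - 4b + 2, LT = a^2.

The S-polynomials (S(f_1,f_2)) all reduce to 0 modulo the current basis, so we have a Gröbner basis.

G = {a^2 - 1/2a - 3/2, b + 1}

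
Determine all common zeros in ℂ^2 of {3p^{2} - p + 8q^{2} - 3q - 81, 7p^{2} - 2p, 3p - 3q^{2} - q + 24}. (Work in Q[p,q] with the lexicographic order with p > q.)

Compute a lex Gröbner basis by Buchberger's algorithm.
f_1 = 3p^{2} - p + 8q^{2} - 3q - 81, LT = p^{2}.
f_2 = 7p^{2} - 2p, LT = p^{2}.
f_3 = 3p - 3q^{2} - q + 24, LT = p.

S(f_1,f_2): lcm = p^{2}. S = -\tfrac{1}{21}p + \tfrac{8}{3}q^{2} - q - 27.
  leading term p: subtract (-\tfrac{1}{63})·f_3 from -\tfrac{1}{21}p + \tfrac{8}{3}q^{2} - q - 27 → \tfrac{55}{21}q^{2} - \tfrac{64}{63}q - \tfrac{559}{21}
  leading term q^{2}: no divisor's leading term divides it; move \tfrac{55}{21}q^{2} to the remainder.
  leading term q: no divisor's leading term divides it; move -\tfrac{64}{63}q to the remainder.
  leading term 1: no divisor's leading term divides it; move -\tfrac{559}{21} to the remainder.
  remainder \tfrac{55}{21}q^{2} - \tfrac{64}{63}q - \tfrac{559}{21} ≠ 0; add h_4 = \tfrac{55}{21}q^{2} - \tfrac{64}{63}q - \tfrac{559}{21} to the basis.

S(f_1,f_3): lcm = p^{2}. S = pq^{2} + \tfrac{1}{3}pq - \tfrac{25}{3}p + \tfrac{8}{3}q^{2} - q - 27.
  leading term pq^{2}: subtract (\tfrac{1}{3}q^{2})·f_3 from pq^{2} + \tfrac{1}{3}pq - \tfrac{25}{3}p + \tfrac{8}{3}q^{2} - q - 27 → \tfrac{1}{3}pq - \tfrac{25}{3}p + q^{4} + \tfrac{1}{3}q^{3} - \tfrac{16}{3}q^{2} - q - 27
  leading term pq: subtract (\tfrac{1}{9}q)·f_3 from \tfrac{1}{3}pq - \tfrac{25}{3}p + q^{4} + \tfrac{1}{3}q^{3} - \tfrac{16}{3}q^{2} - q - 27 → -\tfrac{25}{3}p + q^{4} + \tfrac{2}{3}q^{3} - \tfrac{47}{9}q^{2} - \tfrac{11}{3}q - 27
  leading term p: subtract (-\tfrac{25}{9})·f_3 from -\tfrac{25}{3}p + q^{4} + \tfrac{2}{3}q^{3} - \tfrac{47}{9}q^{2} - \tfrac{11}{3}q - 27 → q^{4} + \tfrac{2}{3}q^{3} - \tfrac{122}{9}q^{2} - \tfrac{58}{9}q + \tfrac{119}{3}
  leading term q^{4}: subtract (\tfrac{21}{55}q^{2})·h_4 from q^{4} + \tfrac{2}{3}q^{3} - \tfrac{122}{9}q^{2} - \tfrac{58}{9}q + \tfrac{119}{3} → \tfrac{58}{55}q^{3} - \tfrac{1679}{495}q^{2} - \tfrac{58}{9}q + \tfrac{119}{3}
  leading term q^{3}: subtract (\tfrac{1218}{3025}q)·h_4 from \tfrac{58}{55}q^{3} - \tfrac{1679}{495}q^{2} - \tfrac{58}{9}q + \tfrac{119}{3} → -\tfrac{81209}{27225}q^{2} + \tfrac{116348}{27225}q + \tfrac{119}{3}
  leading term q^{2}: subtract (-\tfrac{568463}{499125})·h_4 from -\tfrac{81209}{27225}q^{2} + \tfrac{116348}{27225}q + \tfrac{119}{3} → \tfrac{14000044}{4492125}q + \tfrac{14000044}{1497375}
  leading term q: no divisor's leading term divides it; move \tfrac{14000044}{4492125}q to the remainder.
  leading term 1: no divisor's leading term divides it; move \tfrac{14000044}{1497375} to the remainder.
  remainder \tfrac{14000044}{4492125}q + \tfrac{14000044}{1497375} ≠ 0; add h_5 = \tfrac{14000044}{4492125}q + \tfrac{14000044}{1497375} to the basis.

S(f_2,f_3): lcm = p^{2}. S = pq^{2} + \tfrac{1}{3}pq - \tfrac{58}{7}p.
  leading term pq^{2}: subtract (\tfrac{1}{3}q^{2})·f_3 from pq^{2} + \tfrac{1}{3}pq - \tfrac{58}{7}p → \tfrac{1}{3}pq - \tfrac{58}{7}p + q^{4} + \tfrac{1}{3}q^{3} - 8q^{2}
  leading term pq: subtract (\tfrac{1}{9}q)·f_3 from \tfrac{1}{3}pq - \tfrac{58}{7}p + q^{4} + \tfrac{1}{3}q^{3} - 8q^{2} → -\tfrac{58}{7}p + q^{4} + \tfrac{2}{3}q^{3} - \tfrac{71}{9}q^{2} - \tfrac{8}{3}q
  leading term p: subtract (-\tfrac{58}{21})·f_3 from -\tfrac{58}{7}p + q^{4} + \tfrac{2}{3}q^{3} - \tfrac{71}{9}q^{2} - \tfrac{8}{3}q → q^{4} + \tfrac{2}{3}q^{3} - \tfrac{1019}{63}q^{2} - \tfrac{38}{7}q + \tfrac{464}{7}
  leading term q^{4}: subtract (\tfrac{21}{55}q^{2})·h_4 from q^{4} + \tfrac{2}{3}q^{3} - \tfrac{1019}{63}q^{2} - \tfrac{38}{7}q + \tfrac{464}{7} → \tfrac{58}{55}q^{3} - \tfrac{20828}{3465}q^{2} - \tfrac{38}{7}q + \tfrac{464}{7}
  leading term q^{3}: subtract (\tfrac{1218}{3025}q)·h_4 from \tfrac{58}{55}q^{3} - \tfrac{20828}{3465}q^{2} - \tfrac{38}{7}q + \tfrac{464}{7} → -\tfrac{1067588}{190575}q^{2} + \tfrac{112004}{21175}q + \tfrac{464}{7}
  leading term q^{2}: subtract (-\tfrac{1067588}{499125})·h_4 from -\tfrac{1067588}{190575}q^{2} + \tfrac{112004}{21175}q + \tfrac{464}{7} → \tfrac{14000044}{4492125}q + \tfrac{14000044}{1497375}
  leading term q: subtract (1)·h_5 from \tfrac{14000044}{4492125}q + \tfrac{14000044}{1497375} → 0
  remainder 0.

S(f_1,h_4): leading monomials are coprime, so the S-polynomial reduces to 0 (Buchberger's first criterion).
S(f_2,h_4): leading monomials are coprime, so the S-polynomial reduces to 0 (Buchberger's first criterion).
S(f_3,h_4): leading monomials are coprime, so the S-polynomial reduces to 0 (Buchberger's first criterion).
S(f_1,h_5): leading monomials are coprime, so the S-polynomial reduces to 0 (Buchberger's first criterion).
S(f_2,h_5): leading monomials are coprime, so the S-polynomial reduces to 0 (Buchberger's first criterion).
S(f_3,h_5): leading monomials are coprime, so the S-polynomial reduces to 0 (Buchberger's first criterion).
S(h_4,h_5): lcm = q^{2}. S = -\tfrac{559}{165}q - \tfrac{559}{55}.
  leading term q: subtract (-\tfrac{15218775}{14000044})·h_5 from -\tfrac{559}{165}q - \tfrac{559}{55} → 0
  remainder 0.

Every S-polynomial of the final basis reduces to 0, so we have a Gröbner basis.
Inter-reduce: drop elements whose leading term is divisible by another's, tail-reduce, and make monic.
Reduced Gröbner basis: {p, q + 3}.

The lex basis is triangular: the last element involves only q. Solving q + 3 = 0 gives q ∈ {-3}; substituting each value into the earlier elements determines the remaining variables.
  q = -3: the earlier basis element becomes p = 0, giving p = 0 — point (0, -3).
Check: every point annihilates each of the original generators.

{(0, -3)}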